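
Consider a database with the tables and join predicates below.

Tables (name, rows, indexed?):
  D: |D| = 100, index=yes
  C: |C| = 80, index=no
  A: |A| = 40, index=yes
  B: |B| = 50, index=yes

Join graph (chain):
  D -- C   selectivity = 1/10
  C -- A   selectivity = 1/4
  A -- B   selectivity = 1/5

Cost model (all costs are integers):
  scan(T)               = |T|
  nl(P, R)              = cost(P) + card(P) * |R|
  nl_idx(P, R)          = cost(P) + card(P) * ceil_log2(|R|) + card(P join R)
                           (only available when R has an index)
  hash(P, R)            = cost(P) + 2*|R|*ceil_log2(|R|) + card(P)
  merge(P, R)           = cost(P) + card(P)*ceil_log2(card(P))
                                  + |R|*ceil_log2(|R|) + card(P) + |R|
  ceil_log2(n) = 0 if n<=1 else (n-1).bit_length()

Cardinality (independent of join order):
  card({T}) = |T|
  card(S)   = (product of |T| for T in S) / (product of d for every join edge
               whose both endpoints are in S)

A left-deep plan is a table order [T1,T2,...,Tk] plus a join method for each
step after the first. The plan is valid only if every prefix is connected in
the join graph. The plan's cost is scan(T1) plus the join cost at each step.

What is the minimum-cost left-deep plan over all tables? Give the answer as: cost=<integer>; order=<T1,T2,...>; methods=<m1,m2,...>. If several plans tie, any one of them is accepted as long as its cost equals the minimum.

cost=11200; order=D,C,A,B; methods=hash,hash,hash

Selinger DP (subsets sized 1..n):
  {D}: scan cost=100, card=100
  {C}: scan cost=80, card=80
  {A}: scan cost=40, card=40
  {B}: scan cost=50, card=50
  {CD}: card=800; try (C,hash)→1320, (D,nl_idx)→1440, (D,merge)→1520, (C,merge)→1540, (D,hash)→1560, (D,nl)→8080 …(+1); best=1320 via (C,hash)
  {AC}: card=800; try (A,hash)→640, (C,merge)→960, (A,merge)→1000, (C,hash)→1200, (A,nl_idx)→1360, (C,nl)→3240 …(+1); best=640 via (A,hash)
  {AB}: card=400; try (A,hash)→580, (B,merge)→670, (B,hash)→680, (B,nl_idx)→680, (A,merge)→680, (A,nl_idx)→750 …(+2); best=580 via (A,hash)
  {ACD}: card=8000; try (A,hash)→2600, (D,hash)→2840, (D,merge)→10240, (A,merge)→10400, (A,nl_idx)→14120, (D,nl_idx)→14240 …(+2); best=2600 via (A,hash)
  {ABC}: card=8000; try (B,hash)→2040, (C,hash)→2100, (C,merge)→5220, (B,merge)→9790, (B,nl_idx)→13440, (C,nl)→32580 …(+1); best=2040 via (B,hash)
  {ABCD}: card=80000; try (B,hash)→11200, (D,hash)→11440, (D,merge)→114840, (B,merge)→114950, (B,nl_idx)→130600, (D,nl_idx)→138040 …(+2); best=11200 via (B,hash)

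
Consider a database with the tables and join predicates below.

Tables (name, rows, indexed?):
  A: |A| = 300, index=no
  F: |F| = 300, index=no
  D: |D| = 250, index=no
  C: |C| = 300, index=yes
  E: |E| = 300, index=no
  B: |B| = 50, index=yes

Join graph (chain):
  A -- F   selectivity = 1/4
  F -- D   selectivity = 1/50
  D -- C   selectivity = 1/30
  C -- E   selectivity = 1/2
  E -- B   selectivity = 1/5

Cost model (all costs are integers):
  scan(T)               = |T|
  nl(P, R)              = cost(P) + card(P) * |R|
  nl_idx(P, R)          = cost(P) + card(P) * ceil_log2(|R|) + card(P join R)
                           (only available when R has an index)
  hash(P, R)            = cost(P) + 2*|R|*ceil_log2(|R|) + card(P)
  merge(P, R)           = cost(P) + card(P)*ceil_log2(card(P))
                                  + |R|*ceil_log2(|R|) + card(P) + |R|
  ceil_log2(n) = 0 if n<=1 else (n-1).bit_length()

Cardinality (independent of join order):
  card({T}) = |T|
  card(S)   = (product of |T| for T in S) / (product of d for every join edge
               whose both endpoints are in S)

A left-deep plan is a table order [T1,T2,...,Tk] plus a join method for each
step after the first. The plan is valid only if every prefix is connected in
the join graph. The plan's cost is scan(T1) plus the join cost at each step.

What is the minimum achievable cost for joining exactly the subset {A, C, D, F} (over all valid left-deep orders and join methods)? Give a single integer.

Selinger DP over subsets of {A,C,D,F}:
  {A}: scan cost=300, card=300
  {F}: scan cost=300, card=300
  {D}: scan cost=250, card=250
  {C}: scan cost=300, card=300
  {AF}: card=22500; try (F,hash)→6000, (A,hash)→6000, (F,merge)→6300, (A,merge)→6300, (F,nl)→90300, (A,nl)→90300; best=6000 via (F,hash)
  {DF}: card=1500; try (D,hash)→4600, (F,merge)→5500, (D,merge)→5550, (F,hash)→5900, (F,nl)→75250, (D,nl)→75300; best=4600 via (D,hash)
  {CD}: card=2500; try (D,hash)→4600, (C,nl_idx)→5000, (C,merge)→5500, (D,merge)→5550, (C,hash)→5900, (C,nl)→75250 …(+1); best=4600 via (D,hash)
  {ADF}: card=112500; try (A,hash)→11500, (A,merge)→25600, (D,hash)→32500, (D,merge)→368250, (A,nl)→454600, (D,nl)→5631000; best=11500 via (A,hash)
  {CDF}: card=15000; try (C,hash)→11500, (F,hash)→12500, (C,merge)→25600, (C,nl_idx)→33100, (F,merge)→40100, (C,nl)→454600 …(+1); best=11500 via (C,hash)
  {ACDF}: card=1125000; try (A,hash)→31900, (C,hash)→129400, (A,merge)→239500, (C,merge)→2039500, (C,nl_idx)→2149000, (A,nl)→4511500 …(+1); best=31900 via (A,hash)

31900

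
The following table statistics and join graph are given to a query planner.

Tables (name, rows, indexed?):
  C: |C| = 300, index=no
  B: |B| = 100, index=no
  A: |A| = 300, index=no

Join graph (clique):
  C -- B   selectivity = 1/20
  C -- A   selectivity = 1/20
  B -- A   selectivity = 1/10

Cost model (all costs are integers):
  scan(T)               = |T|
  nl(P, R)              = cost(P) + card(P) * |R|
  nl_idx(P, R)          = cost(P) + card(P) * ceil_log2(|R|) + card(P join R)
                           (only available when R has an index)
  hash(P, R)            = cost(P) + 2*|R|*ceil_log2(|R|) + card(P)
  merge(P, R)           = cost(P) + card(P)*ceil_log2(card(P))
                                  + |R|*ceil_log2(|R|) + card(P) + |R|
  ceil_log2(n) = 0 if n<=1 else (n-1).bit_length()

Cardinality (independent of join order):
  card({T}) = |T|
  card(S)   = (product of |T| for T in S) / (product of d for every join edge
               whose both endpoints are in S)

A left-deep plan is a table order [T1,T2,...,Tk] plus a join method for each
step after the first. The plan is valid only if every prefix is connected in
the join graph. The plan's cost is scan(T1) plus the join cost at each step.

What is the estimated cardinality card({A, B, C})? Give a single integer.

Tables in S: A(300), B(100), C(300)
Edges inside S: C-B(d=20), C-A(d=20), B-A(d=10)
numerator = 300 * 100 * 300 = 9000000
denominator = 20 * 20 * 10 = 4000
card(S) = 9000000 / 4000 = 2250

2250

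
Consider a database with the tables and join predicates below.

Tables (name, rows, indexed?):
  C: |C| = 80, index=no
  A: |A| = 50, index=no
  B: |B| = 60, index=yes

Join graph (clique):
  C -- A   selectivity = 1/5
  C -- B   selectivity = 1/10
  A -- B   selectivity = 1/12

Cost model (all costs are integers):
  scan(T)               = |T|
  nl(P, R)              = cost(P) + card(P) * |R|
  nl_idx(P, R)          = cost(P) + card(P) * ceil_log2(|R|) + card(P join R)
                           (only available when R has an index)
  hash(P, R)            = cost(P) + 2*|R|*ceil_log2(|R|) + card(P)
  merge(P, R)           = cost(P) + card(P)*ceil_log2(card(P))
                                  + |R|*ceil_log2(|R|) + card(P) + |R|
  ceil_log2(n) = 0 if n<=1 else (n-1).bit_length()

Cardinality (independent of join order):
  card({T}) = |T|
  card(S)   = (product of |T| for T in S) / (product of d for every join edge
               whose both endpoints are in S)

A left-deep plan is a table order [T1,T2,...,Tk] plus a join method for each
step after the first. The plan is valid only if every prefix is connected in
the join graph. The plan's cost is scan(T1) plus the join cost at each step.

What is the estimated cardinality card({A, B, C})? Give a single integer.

400

Tables in S: A(50), B(60), C(80)
Edges inside S: C-A(d=5), C-B(d=10), A-B(d=12)
numerator = 50 * 60 * 80 = 240000
denominator = 5 * 10 * 12 = 600
card(S) = 240000 / 600 = 400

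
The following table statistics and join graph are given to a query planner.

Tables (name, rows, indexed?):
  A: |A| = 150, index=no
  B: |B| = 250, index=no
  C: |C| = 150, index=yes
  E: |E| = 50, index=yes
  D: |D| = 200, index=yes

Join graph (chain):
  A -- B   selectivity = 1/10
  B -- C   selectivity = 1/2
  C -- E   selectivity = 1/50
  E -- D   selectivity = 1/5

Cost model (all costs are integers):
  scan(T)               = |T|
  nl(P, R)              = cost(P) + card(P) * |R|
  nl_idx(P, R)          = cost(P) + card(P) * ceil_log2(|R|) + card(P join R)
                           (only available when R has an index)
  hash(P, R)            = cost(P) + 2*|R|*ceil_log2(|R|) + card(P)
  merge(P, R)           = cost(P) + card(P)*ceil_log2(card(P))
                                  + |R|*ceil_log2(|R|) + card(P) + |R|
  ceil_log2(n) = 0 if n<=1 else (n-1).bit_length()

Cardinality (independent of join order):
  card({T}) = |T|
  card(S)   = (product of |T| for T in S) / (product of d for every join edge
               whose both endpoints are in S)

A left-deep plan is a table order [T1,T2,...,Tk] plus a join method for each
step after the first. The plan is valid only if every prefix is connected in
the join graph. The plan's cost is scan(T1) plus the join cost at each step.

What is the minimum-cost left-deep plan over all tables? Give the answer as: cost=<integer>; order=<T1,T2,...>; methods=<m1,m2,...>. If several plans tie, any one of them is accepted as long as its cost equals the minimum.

Selinger DP (subsets sized 1..n):
  {A}: scan cost=150, card=150
  {B}: scan cost=250, card=250
  {C}: scan cost=150, card=150
  {E}: scan cost=50, card=50
  {D}: scan cost=200, card=200
  {AB}: card=3750; try (A,hash)→2900, (B,merge)→3750, (A,merge)→3850, (B,hash)→4300, (B,nl)→37650, (A,nl)→37750; best=2900 via (A,hash)
  {BC}: card=18750; try (C,hash)→2900, (B,merge)→3750, (C,merge)→3850, (B,hash)→4300, (C,nl_idx)→21000, (B,nl)→37650 …(+1); best=2900 via (C,hash)
  {CE}: card=150; try (C,nl_idx)→600, (E,hash)→900, (E,nl_idx)→1200, (C,merge)→1750, (E,merge)→1850, (C,hash)→2500 …(+2); best=600 via (C,nl_idx)
  {DE}: card=2000; try (E,hash)→1000, (D,merge)→2200, (E,merge)→2350, (D,nl_idx)→2450, (D,hash)→3300, (E,nl_idx)→3400 …(+2); best=1000 via (E,hash)
  {ABC}: card=281250; try (C,hash)→9050, (A,hash)→24050, (C,merge)→53000, (A,merge)→304250, (C,nl_idx)→314150, (C,nl)→565400 …(+1); best=9050 via (C,hash)
  {BCE}: card=18750; try (B,merge)→4200, (B,hash)→4750, (E,hash)→22250, (B,nl)→38100, (E,nl_idx)→134150, (E,merge)→303250 …(+1); best=4200 via (B,merge)
  {CDE}: card=6000; try (D,merge)→3750, (D,hash)→3950, (C,hash)→5400, (D,nl_idx)→7800, (C,nl_idx)→23000, (C,merge)→26350 …(+2); best=3750 via (D,merge)
  {ABCE}: card=281250; try (A,hash)→25350, (E,hash)→290900, (A,merge)→305550, (E,nl_idx)→1977800, (A,nl)→2816700, (E,merge)→5634400 …(+1); best=25350 via (A,hash)
  {BCDE}: card=750000; try (B,hash)→13750, (D,hash)→26150, (B,merge)→90000, (D,merge)→306000, (D,nl_idx)→904200, (B,nl)→1503750 …(+1); best=13750 via (B,hash)
  {ABCDE}: card=11250000; try (D,hash)→309800, (A,hash)→766150, (D,merge)→5652150, (D,nl_idx)→13525350, (A,merge)→15765100, (D,nl)→56275350 …(+1); best=309800 via (D,hash)

cost=309800; order=E,C,B,A,D; methods=nl_idx,merge,hash,hash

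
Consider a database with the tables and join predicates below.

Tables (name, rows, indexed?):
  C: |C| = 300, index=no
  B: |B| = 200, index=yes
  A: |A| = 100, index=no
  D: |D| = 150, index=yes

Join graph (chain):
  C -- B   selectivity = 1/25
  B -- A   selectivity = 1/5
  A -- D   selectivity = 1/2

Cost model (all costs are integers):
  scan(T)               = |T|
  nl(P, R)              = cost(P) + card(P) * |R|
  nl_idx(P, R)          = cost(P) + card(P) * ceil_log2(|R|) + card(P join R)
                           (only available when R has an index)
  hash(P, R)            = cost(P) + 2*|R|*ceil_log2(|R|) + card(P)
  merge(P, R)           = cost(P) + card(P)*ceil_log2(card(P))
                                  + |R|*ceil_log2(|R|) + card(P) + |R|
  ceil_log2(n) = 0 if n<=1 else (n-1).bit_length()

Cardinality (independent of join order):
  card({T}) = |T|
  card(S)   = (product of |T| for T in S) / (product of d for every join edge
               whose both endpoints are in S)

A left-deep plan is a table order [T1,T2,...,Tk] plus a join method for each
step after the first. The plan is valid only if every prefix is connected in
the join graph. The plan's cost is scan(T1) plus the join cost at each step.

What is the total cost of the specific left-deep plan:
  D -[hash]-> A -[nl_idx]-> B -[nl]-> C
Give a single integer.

90361700

step 1: scan D: cost=150, card=150
step 2: join A via hash
    card(P join A) = 150*100/(2) = 7500
    cost = 150 + 2*100*7 + 150 = 1700
step 3: join B via nl_idx
    card(P join B) = 7500*200/(5) = 300000
    cost = 1700 + 7500*8 + 300000 = 361700
step 4: join C via nl
    card(P join C) = 300000*300/(25) = 3600000
    cost = 361700 + 300000*300 = 90361700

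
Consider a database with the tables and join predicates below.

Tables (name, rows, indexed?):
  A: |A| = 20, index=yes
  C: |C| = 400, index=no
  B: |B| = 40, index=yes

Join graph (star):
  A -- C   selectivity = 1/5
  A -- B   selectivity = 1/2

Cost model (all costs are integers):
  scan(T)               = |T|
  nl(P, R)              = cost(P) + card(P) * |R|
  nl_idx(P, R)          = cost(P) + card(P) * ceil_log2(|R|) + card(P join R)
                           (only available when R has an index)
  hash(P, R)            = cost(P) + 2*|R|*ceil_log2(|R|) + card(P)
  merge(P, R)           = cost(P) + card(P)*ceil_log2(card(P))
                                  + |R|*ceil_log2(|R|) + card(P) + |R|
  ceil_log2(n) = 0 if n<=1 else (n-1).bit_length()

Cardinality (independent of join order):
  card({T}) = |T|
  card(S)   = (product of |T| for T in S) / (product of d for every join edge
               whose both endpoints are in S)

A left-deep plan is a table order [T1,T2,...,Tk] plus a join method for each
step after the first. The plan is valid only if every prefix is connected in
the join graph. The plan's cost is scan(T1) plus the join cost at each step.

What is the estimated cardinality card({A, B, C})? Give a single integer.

Tables in S: A(20), B(40), C(400)
Edges inside S: A-C(d=5), A-B(d=2)
numerator = 20 * 40 * 400 = 320000
denominator = 5 * 2 = 10
card(S) = 320000 / 10 = 32000

32000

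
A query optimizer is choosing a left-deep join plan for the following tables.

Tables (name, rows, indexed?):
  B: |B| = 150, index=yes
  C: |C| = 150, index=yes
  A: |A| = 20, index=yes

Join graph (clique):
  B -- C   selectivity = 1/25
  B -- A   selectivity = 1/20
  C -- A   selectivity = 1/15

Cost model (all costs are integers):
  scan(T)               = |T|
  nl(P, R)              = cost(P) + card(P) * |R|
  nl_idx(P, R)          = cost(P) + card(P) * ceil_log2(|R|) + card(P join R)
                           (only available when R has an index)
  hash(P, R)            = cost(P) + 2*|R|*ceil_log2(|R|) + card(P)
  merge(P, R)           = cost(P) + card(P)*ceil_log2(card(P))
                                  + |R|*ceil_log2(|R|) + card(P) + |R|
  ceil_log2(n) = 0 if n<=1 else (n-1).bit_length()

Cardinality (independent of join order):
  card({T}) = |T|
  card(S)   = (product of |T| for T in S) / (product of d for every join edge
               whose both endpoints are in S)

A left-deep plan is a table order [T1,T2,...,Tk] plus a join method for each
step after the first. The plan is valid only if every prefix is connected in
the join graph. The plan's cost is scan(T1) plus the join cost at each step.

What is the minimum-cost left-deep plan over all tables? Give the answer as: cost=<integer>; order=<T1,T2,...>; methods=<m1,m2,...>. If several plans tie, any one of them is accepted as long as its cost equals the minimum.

Selinger DP (subsets sized 1..n):
  {B}: scan cost=150, card=150
  {C}: scan cost=150, card=150
  {A}: scan cost=20, card=20
  {BC}: card=900; try (C,nl_idx)→2250, (B,nl_idx)→2250, (C,hash)→2700, (B,hash)→2700, (C,merge)→2850, (B,merge)→2850 …(+2); best=2250 via (C,nl_idx)
  {AB}: card=150; try (B,nl_idx)→330, (A,hash)→500, (A,nl_idx)→1050, (B,merge)→1490, (A,merge)→1620, (B,hash)→2440 …(+2); best=330 via (B,nl_idx)
  {AC}: card=200; try (C,nl_idx)→380, (A,hash)→500, (A,nl_idx)→1100, (C,merge)→1490, (A,merge)→1620, (C,hash)→2440 …(+2); best=380 via (C,nl_idx)
  {ABC}: card=60; try (C,nl_idx)→1590, (B,nl_idx)→2040, (C,hash)→2880, (B,hash)→2980, (C,merge)→3030, (A,hash)→3350 …(+6); best=1590 via (C,nl_idx)

cost=1590; order=A,B,C; methods=nl_idx,nl_idx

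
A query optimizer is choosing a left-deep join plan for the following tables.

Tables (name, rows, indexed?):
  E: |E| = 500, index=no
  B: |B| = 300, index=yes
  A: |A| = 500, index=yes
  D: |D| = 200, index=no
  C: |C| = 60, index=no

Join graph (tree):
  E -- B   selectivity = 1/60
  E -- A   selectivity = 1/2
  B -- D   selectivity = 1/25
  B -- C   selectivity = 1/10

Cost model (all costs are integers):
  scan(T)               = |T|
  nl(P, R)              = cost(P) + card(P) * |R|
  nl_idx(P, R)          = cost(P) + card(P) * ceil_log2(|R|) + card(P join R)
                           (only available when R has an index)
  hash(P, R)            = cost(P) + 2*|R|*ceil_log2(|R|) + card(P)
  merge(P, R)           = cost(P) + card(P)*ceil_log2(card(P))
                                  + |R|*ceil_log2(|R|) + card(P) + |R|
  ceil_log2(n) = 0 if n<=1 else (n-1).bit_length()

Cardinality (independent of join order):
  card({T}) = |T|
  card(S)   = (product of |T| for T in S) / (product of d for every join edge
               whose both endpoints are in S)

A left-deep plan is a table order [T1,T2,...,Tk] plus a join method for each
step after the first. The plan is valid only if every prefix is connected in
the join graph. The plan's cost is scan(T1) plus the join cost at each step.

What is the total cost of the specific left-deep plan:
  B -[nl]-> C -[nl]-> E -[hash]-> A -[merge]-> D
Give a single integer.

87194100

step 1: scan B: cost=300, card=300
step 2: join C via nl
    card(P join C) = 300*60/(10) = 1800
    cost = 300 + 300*60 = 18300
step 3: join E via nl
    card(P join E) = 1800*500/(60) = 15000
    cost = 18300 + 1800*500 = 918300
step 4: join A via hash
    card(P join A) = 15000*500/(2) = 3750000
    cost = 918300 + 2*500*9 + 15000 = 942300
step 5: join D via merge
    card(P join D) = 3750000*200/(25) = 30000000
    cost = 942300 + 3750000*22 + 200*8 + 3750000 + 200 = 87194100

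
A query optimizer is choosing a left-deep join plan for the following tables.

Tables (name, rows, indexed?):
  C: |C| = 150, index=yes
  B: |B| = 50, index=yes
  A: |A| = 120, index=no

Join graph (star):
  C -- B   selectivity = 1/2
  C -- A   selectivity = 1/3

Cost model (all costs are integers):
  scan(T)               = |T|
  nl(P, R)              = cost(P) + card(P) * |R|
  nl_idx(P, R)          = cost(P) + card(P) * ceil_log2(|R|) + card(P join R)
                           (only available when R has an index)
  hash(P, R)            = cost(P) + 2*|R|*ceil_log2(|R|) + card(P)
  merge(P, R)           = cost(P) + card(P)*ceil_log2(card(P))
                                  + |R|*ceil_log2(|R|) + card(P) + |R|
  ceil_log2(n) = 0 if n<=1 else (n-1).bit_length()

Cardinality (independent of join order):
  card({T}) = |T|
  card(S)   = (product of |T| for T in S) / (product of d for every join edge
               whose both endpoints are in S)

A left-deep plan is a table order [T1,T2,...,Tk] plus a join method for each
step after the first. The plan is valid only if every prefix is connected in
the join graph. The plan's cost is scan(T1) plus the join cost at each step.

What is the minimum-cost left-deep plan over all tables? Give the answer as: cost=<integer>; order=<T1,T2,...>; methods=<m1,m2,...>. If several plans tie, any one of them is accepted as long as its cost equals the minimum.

cost=6330; order=C,B,A; methods=hash,hash

Selinger DP (subsets sized 1..n):
  {C}: scan cost=150, card=150
  {B}: scan cost=50, card=50
  {A}: scan cost=120, card=120
  {BC}: card=3750; try (B,hash)→900, (C,merge)→1750, (B,merge)→1850, (C,hash)→2500, (C,nl_idx)→4200, (B,nl_idx)→4800 …(+2); best=900 via (B,hash)
  {AC}: card=6000; try (A,hash)→1980, (C,merge)→2430, (A,merge)→2460, (C,hash)→2640, (C,nl_idx)→7080, (C,nl)→18120 …(+1); best=1980 via (A,hash)
  {ABC}: card=150000; try (A,hash)→6330, (B,hash)→8580, (A,merge)→50610, (B,merge)→86330, (B,nl_idx)→187980, (B,nl)→301980 …(+1); best=6330 via (A,hash)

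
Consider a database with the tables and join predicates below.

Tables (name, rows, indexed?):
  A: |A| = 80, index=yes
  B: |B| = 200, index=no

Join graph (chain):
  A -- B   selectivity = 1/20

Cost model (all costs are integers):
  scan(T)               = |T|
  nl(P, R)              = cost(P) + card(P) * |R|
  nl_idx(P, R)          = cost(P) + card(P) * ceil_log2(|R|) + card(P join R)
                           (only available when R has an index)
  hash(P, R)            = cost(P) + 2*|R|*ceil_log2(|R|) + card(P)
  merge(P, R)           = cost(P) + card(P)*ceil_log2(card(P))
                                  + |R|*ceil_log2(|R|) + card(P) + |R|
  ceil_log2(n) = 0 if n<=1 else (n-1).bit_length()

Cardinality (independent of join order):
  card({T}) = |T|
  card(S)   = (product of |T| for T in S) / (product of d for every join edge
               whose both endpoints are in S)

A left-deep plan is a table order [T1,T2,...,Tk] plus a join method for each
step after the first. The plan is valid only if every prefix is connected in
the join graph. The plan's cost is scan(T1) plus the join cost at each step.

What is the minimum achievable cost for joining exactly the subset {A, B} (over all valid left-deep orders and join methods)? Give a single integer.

1520

Selinger DP over subsets of {A,B}:
  {A}: scan cost=80, card=80
  {B}: scan cost=200, card=200
  {AB}: card=800; try (A,hash)→1520, (A,nl_idx)→2400, (B,merge)→2520, (A,merge)→2640, (B,hash)→3360, (B,nl)→16080 …(+1); best=1520 via (A,hash)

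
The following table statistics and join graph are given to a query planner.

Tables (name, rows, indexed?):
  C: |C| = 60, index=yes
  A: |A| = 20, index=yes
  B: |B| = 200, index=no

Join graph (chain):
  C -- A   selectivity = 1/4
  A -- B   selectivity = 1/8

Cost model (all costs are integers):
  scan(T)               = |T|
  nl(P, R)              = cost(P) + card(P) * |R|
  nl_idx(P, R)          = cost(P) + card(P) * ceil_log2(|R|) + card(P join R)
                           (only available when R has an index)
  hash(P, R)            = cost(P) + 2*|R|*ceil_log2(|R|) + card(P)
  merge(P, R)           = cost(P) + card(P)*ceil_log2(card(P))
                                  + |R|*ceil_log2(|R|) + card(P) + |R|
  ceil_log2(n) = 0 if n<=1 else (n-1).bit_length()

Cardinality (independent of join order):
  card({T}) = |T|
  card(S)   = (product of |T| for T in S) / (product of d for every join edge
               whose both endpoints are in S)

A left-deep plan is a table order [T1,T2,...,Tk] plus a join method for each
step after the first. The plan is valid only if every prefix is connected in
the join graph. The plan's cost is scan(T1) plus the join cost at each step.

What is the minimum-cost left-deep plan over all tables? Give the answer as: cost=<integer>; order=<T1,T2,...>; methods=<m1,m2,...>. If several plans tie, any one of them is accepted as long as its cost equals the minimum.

cost=1820; order=B,A,C; methods=hash,hash

Selinger DP (subsets sized 1..n):
  {C}: scan cost=60, card=60
  {A}: scan cost=20, card=20
  {B}: scan cost=200, card=200
  {AC}: card=300; try (A,hash)→320, (C,nl_idx)→440, (C,merge)→560, (A,merge)→600, (A,nl_idx)→660, (C,hash)→760 …(+2); best=320 via (A,hash)
  {AB}: card=500; try (A,hash)→600, (A,nl_idx)→1700, (B,merge)→1940, (A,merge)→2120, (B,hash)→3240, (B,nl)→4020 …(+1); best=600 via (A,hash)
  {ABC}: card=7500; try (C,hash)→1820, (B,hash)→3820, (B,merge)→5120, (C,merge)→6020, (C,nl_idx)→11100, (C,nl)→30600 …(+1); best=1820 via (C,hash)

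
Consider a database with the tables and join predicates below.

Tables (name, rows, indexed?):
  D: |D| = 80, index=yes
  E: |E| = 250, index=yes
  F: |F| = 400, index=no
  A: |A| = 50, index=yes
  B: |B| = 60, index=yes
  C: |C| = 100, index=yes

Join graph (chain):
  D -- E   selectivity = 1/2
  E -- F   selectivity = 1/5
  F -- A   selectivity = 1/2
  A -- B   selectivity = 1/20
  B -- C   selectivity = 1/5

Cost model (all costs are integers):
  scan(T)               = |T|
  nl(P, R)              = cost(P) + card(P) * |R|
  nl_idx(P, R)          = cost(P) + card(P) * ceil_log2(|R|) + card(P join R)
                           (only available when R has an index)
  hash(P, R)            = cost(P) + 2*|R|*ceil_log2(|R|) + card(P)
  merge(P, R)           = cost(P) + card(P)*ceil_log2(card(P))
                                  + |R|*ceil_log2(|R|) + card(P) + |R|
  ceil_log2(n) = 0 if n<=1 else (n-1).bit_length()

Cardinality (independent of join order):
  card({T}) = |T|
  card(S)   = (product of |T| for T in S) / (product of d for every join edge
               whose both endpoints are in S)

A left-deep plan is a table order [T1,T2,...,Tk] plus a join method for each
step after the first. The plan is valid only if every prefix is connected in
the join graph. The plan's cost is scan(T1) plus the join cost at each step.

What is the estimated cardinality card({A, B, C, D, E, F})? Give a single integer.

1200000000

Tables in S: A(50), B(60), C(100), D(80), E(250), F(400)
Edges inside S: D-E(d=2), E-F(d=5), F-A(d=2), A-B(d=20), B-C(d=5)
numerator = 50 * 60 * 100 * 80 * 250 * 400 = 2400000000000
denominator = 2 * 5 * 2 * 20 * 5 = 2000
card(S) = 2400000000000 / 2000 = 1200000000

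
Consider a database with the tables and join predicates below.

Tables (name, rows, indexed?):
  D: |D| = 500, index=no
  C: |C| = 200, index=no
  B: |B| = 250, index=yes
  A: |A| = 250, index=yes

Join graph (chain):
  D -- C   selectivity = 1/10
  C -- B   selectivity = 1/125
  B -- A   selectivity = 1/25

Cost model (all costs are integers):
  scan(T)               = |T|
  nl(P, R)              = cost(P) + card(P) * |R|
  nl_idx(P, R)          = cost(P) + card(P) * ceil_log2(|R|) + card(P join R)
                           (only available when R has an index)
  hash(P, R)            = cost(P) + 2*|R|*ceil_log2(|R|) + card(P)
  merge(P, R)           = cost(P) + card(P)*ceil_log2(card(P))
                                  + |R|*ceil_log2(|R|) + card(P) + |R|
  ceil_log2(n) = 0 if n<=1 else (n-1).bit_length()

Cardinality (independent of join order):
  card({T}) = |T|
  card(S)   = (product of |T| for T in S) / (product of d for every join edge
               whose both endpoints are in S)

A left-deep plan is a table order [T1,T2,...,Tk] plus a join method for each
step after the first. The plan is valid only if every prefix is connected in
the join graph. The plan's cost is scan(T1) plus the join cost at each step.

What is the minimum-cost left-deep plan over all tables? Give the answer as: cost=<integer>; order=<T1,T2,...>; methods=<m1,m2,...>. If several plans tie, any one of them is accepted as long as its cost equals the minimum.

cost=19600; order=C,B,A,D; methods=nl_idx,hash,hash

Selinger DP (subsets sized 1..n):
  {D}: scan cost=500, card=500
  {C}: scan cost=200, card=200
  {B}: scan cost=250, card=250
  {A}: scan cost=250, card=250
  {CD}: card=10000; try (C,hash)→4200, (D,merge)→7000, (C,merge)→7300, (D,hash)→9400, (D,nl)→100200, (C,nl)→100500; best=4200 via (C,hash)
  {BC}: card=400; try (B,nl_idx)→2200, (C,hash)→3700, (B,merge)→4250, (C,merge)→4300, (B,hash)→4400, (B,nl)→50200 …(+1); best=2200 via (B,nl_idx)
  {AB}: card=2500; try (B,hash)→4500, (A,hash)→4500, (B,merge)→4750, (B,nl_idx)→4750, (A,merge)→4750, (A,nl_idx)→4750 …(+2); best=4500 via (B,hash)
  {BCD}: card=20000; try (D,merge)→11200, (D,hash)→11600, (B,hash)→18200, (B,nl_idx)→104200, (B,merge)→156450, (D,nl)→202200 …(+1); best=11200 via (D,merge)
  {ABC}: card=4000; try (A,hash)→6600, (A,merge)→8450, (A,nl_idx)→9400, (C,hash)→10200, (C,merge)→38800, (A,nl)→102200 …(+1); best=6600 via (A,hash)
  {ABCD}: card=200000; try (D,hash)→19600, (A,hash)→35200, (D,merge)→63600, (A,merge)→333450, (A,nl_idx)→371200, (D,nl)→2006600 …(+1); best=19600 via (D,hash)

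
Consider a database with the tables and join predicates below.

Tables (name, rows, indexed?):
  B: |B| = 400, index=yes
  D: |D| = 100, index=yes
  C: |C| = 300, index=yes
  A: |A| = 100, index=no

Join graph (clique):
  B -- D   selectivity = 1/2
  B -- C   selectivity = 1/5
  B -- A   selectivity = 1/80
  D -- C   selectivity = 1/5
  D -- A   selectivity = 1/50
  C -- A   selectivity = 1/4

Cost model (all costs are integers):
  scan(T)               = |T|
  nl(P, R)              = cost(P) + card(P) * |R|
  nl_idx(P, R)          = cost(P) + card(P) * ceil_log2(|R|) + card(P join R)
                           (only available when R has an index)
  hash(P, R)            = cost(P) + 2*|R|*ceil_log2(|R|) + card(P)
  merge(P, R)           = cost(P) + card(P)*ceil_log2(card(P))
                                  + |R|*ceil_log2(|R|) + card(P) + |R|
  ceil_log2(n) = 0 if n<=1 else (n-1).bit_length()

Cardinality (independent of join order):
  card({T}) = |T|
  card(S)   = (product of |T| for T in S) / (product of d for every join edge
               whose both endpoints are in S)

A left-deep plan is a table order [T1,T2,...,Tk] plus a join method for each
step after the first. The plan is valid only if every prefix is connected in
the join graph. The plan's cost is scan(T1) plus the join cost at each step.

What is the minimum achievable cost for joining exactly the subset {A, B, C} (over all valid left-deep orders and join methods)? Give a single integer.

7400

Selinger DP over subsets of {A,B,C}:
  {B}: scan cost=400, card=400
  {C}: scan cost=300, card=300
  {A}: scan cost=100, card=100
  {BC}: card=24000; try (C,hash)→6200, (B,merge)→7300, (C,merge)→7400, (B,hash)→7800, (B,nl_idx)→27000, (C,nl_idx)→28000 …(+2); best=6200 via (C,hash)
  {AB}: card=500; try (B,nl_idx)→1500, (A,hash)→2200, (B,merge)→4900, (A,merge)→5200, (B,hash)→7400, (B,nl)→40100 …(+1); best=1500 via (B,nl_idx)
  {AC}: card=7500; try (A,hash)→2000, (C,merge)→3900, (A,merge)→4100, (C,hash)→5600, (C,nl_idx)→8500, (C,nl)→30100 …(+1); best=2000 via (A,hash)
  {ABC}: card=7500; try (C,hash)→7400, (C,merge)→9500, (C,nl_idx)→13500, (B,hash)→16700, (A,hash)→31600, (B,nl_idx)→77000 …(+5); best=7400 via (C,hash)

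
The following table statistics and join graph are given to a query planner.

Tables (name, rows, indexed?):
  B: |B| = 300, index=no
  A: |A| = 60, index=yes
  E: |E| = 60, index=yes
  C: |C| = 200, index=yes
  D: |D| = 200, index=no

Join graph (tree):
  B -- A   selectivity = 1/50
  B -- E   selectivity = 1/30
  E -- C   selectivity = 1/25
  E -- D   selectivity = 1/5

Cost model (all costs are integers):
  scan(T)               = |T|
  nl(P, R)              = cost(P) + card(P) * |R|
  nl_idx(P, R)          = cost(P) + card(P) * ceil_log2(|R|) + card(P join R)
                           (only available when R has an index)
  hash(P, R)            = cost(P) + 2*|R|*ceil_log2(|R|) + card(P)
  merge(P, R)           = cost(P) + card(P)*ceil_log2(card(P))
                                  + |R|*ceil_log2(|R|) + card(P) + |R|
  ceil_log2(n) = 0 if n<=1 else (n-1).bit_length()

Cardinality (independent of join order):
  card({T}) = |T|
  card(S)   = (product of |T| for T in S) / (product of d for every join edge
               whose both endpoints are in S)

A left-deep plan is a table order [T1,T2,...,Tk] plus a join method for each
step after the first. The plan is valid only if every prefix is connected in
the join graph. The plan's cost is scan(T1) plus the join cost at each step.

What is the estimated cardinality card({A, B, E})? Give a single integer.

720

Tables in S: A(60), B(300), E(60)
Edges inside S: B-A(d=50), B-E(d=30)
numerator = 60 * 300 * 60 = 1080000
denominator = 50 * 30 = 1500
card(S) = 1080000 / 1500 = 720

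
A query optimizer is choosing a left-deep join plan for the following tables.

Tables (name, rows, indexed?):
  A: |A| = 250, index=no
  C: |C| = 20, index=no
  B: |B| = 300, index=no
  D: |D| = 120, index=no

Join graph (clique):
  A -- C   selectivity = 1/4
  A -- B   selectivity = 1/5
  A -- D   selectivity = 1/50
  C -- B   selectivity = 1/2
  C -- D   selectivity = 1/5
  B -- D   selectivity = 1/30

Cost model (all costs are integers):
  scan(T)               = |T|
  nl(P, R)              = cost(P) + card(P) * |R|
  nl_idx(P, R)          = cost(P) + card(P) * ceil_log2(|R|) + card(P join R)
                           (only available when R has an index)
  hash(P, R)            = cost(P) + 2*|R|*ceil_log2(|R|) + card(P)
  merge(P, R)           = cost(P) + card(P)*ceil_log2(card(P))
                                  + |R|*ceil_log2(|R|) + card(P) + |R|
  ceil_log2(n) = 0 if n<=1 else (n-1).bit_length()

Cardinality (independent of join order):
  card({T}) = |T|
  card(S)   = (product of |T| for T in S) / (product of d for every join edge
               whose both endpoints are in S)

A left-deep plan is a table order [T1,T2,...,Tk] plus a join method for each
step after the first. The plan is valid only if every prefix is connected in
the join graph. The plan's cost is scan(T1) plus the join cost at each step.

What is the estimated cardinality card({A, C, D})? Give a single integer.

Tables in S: A(250), C(20), D(120)
Edges inside S: A-C(d=4), A-D(d=50), C-D(d=5)
numerator = 250 * 20 * 120 = 600000
denominator = 4 * 50 * 5 = 1000
card(S) = 600000 / 1000 = 600

600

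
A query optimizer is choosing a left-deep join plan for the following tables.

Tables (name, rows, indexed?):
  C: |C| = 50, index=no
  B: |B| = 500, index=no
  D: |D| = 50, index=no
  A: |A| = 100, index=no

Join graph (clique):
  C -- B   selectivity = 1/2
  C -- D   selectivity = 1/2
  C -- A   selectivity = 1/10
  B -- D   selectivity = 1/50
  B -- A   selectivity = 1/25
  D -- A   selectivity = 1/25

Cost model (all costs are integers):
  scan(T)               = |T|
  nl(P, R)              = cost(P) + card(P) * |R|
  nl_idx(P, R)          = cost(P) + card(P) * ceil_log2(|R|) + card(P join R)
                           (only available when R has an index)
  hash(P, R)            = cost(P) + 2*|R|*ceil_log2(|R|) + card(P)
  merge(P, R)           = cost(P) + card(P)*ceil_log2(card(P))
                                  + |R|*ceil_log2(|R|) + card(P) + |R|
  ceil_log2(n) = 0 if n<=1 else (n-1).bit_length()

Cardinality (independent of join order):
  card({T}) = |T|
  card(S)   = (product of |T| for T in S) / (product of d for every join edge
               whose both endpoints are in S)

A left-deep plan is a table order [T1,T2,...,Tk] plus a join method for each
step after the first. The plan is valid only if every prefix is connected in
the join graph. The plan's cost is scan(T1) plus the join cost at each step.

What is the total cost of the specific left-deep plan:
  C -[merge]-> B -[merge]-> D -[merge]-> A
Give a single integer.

step 1: scan C: cost=50, card=50
step 2: join B via merge
    card(P join B) = 50*500/(2) = 12500
    cost = 50 + 50*6 + 500*9 + 50 + 500 = 5400
step 3: join D via merge
    card(P join D) = 12500*50/(2*50) = 6250
    cost = 5400 + 12500*14 + 50*6 + 12500 + 50 = 193250
step 4: join A via merge
    card(P join A) = 6250*100/(10*25*25) = 100
    cost = 193250 + 6250*13 + 100*7 + 6250 + 100 = 281550

281550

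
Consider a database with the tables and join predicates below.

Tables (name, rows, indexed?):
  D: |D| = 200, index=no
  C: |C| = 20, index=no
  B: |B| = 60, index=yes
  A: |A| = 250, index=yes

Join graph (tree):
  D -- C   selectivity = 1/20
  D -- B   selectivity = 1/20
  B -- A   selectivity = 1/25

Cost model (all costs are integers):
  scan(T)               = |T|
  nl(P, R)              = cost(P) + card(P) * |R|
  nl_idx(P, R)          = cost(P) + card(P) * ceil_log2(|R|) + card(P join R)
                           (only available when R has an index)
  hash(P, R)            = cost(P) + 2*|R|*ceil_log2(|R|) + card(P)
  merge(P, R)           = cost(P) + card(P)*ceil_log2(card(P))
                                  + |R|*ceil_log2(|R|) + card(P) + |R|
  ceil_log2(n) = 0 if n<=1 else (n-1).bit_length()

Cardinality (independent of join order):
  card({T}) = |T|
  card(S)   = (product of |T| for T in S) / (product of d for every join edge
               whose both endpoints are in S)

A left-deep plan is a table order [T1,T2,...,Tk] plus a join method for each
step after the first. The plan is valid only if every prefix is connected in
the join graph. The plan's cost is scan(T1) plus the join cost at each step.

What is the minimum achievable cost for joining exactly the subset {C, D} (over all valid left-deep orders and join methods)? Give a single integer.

Selinger DP over subsets of {C,D}:
  {D}: scan cost=200, card=200
  {C}: scan cost=20, card=20
  {CD}: card=200; try (C,hash)→600, (D,merge)→1940, (C,merge)→2120, (D,hash)→3240, (D,nl)→4020, (C,nl)→4200; best=600 via (C,hash)

600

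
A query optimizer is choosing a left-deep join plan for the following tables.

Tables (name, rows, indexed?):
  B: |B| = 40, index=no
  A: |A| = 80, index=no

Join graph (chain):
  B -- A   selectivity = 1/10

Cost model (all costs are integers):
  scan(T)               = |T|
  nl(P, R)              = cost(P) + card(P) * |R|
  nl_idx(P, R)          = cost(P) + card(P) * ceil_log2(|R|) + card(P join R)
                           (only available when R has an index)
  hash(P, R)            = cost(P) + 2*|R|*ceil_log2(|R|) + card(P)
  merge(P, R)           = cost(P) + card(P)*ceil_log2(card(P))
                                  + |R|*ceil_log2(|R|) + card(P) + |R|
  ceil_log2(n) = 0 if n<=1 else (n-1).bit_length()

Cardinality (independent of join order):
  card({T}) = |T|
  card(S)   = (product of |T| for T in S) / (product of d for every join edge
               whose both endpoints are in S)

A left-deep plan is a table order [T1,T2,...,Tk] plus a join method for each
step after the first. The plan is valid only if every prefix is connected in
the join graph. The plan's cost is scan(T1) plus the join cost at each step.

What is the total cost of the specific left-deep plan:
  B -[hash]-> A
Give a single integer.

step 1: scan B: cost=40, card=40
step 2: join A via hash
    card(P join A) = 40*80/(10) = 320
    cost = 40 + 2*80*7 + 40 = 1200

1200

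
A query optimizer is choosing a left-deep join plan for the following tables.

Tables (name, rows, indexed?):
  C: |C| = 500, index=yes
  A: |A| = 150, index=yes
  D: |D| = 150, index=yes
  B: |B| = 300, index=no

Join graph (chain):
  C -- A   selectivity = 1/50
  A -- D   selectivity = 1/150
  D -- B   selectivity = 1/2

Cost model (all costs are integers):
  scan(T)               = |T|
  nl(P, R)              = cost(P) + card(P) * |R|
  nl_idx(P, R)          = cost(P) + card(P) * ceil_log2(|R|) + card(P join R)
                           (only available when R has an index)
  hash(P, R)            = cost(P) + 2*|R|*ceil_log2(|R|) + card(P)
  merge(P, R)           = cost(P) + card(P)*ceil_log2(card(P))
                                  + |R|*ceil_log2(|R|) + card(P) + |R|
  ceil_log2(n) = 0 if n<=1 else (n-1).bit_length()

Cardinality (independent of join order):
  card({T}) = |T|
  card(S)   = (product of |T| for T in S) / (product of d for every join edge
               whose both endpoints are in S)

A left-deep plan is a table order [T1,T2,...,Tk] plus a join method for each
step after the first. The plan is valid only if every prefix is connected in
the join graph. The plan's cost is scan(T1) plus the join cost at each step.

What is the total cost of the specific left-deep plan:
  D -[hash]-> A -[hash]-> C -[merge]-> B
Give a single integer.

step 1: scan D: cost=150, card=150
step 2: join A via hash
    card(P join A) = 150*150/(150) = 150
    cost = 150 + 2*150*8 + 150 = 2700
step 3: join C via hash
    card(P join C) = 150*500/(50) = 1500
    cost = 2700 + 2*500*9 + 150 = 11850
step 4: join B via merge
    card(P join B) = 1500*300/(2) = 225000
    cost = 11850 + 1500*11 + 300*9 + 1500 + 300 = 32850

32850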